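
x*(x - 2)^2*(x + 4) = x^4 - 12*x^2 + 16*x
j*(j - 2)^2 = j^3 - 4*j^2 + 4*j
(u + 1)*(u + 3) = u^2 + 4*u + 3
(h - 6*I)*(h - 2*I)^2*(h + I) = h^4 - 9*I*h^3 - 18*h^2 - 4*I*h - 24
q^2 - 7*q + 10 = (q - 5)*(q - 2)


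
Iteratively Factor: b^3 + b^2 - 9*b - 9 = (b - 3)*(b^2 + 4*b + 3) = (b - 3)*(b + 3)*(b + 1)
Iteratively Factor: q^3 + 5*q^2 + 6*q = (q + 2)*(q^2 + 3*q) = q*(q + 2)*(q + 3)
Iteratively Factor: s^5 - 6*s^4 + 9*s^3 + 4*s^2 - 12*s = (s - 2)*(s^4 - 4*s^3 + s^2 + 6*s) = (s - 2)^2*(s^3 - 2*s^2 - 3*s) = (s - 2)^2*(s + 1)*(s^2 - 3*s) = s*(s - 2)^2*(s + 1)*(s - 3)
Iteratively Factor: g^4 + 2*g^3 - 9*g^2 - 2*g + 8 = (g - 1)*(g^3 + 3*g^2 - 6*g - 8) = (g - 1)*(g + 1)*(g^2 + 2*g - 8) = (g - 2)*(g - 1)*(g + 1)*(g + 4)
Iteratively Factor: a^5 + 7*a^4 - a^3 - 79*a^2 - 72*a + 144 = (a + 3)*(a^4 + 4*a^3 - 13*a^2 - 40*a + 48) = (a - 3)*(a + 3)*(a^3 + 7*a^2 + 8*a - 16) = (a - 3)*(a + 3)*(a + 4)*(a^2 + 3*a - 4) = (a - 3)*(a + 3)*(a + 4)^2*(a - 1)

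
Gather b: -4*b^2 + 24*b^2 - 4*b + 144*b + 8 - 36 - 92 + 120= 20*b^2 + 140*b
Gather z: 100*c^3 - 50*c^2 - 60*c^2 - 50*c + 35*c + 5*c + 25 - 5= 100*c^3 - 110*c^2 - 10*c + 20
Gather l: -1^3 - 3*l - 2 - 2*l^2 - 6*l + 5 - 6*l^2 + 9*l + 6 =8 - 8*l^2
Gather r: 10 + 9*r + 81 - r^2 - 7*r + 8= -r^2 + 2*r + 99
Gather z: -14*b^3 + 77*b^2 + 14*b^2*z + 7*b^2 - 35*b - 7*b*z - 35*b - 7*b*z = -14*b^3 + 84*b^2 - 70*b + z*(14*b^2 - 14*b)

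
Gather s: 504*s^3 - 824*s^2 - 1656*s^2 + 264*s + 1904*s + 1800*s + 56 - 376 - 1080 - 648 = 504*s^3 - 2480*s^2 + 3968*s - 2048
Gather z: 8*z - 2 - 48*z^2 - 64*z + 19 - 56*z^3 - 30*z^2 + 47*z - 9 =-56*z^3 - 78*z^2 - 9*z + 8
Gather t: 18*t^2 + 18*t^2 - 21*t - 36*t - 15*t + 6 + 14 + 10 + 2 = 36*t^2 - 72*t + 32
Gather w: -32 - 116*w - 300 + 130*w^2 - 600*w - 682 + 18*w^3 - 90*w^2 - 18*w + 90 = 18*w^3 + 40*w^2 - 734*w - 924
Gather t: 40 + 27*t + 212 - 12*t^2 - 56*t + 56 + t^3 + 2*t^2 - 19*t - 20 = t^3 - 10*t^2 - 48*t + 288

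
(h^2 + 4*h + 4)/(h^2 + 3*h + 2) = (h + 2)/(h + 1)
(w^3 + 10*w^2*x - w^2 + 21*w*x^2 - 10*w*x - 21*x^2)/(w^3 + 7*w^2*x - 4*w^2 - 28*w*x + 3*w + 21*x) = (w + 3*x)/(w - 3)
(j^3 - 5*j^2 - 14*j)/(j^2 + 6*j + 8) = j*(j - 7)/(j + 4)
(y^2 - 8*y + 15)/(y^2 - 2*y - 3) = (y - 5)/(y + 1)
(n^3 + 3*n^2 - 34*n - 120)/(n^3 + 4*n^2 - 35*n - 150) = (n + 4)/(n + 5)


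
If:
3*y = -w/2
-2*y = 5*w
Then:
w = 0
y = 0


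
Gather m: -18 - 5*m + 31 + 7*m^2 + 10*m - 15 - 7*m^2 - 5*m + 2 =0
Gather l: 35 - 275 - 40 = -280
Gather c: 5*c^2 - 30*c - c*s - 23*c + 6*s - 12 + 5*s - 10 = 5*c^2 + c*(-s - 53) + 11*s - 22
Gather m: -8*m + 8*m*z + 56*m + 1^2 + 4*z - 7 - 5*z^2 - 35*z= m*(8*z + 48) - 5*z^2 - 31*z - 6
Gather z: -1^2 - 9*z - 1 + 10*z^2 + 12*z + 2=10*z^2 + 3*z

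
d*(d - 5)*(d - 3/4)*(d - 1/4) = d^4 - 6*d^3 + 83*d^2/16 - 15*d/16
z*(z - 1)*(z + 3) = z^3 + 2*z^2 - 3*z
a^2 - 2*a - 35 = (a - 7)*(a + 5)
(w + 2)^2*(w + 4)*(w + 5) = w^4 + 13*w^3 + 60*w^2 + 116*w + 80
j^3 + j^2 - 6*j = j*(j - 2)*(j + 3)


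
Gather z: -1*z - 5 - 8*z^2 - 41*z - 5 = -8*z^2 - 42*z - 10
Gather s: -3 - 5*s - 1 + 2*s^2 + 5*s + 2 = 2*s^2 - 2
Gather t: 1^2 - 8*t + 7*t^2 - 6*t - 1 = 7*t^2 - 14*t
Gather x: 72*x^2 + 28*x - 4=72*x^2 + 28*x - 4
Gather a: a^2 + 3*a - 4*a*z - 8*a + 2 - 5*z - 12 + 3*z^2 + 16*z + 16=a^2 + a*(-4*z - 5) + 3*z^2 + 11*z + 6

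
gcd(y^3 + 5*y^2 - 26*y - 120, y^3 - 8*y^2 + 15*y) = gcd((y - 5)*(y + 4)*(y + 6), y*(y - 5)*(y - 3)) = y - 5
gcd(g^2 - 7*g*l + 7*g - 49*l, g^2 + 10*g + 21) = g + 7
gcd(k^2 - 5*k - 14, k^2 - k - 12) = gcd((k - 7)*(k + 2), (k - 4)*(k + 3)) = 1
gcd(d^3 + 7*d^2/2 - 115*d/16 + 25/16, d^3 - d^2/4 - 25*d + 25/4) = d^2 + 19*d/4 - 5/4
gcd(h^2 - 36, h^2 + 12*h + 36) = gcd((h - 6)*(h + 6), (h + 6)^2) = h + 6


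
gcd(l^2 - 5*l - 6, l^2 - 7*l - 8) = l + 1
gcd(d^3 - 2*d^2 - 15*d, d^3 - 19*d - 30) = d^2 - 2*d - 15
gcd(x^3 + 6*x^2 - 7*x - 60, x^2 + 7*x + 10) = x + 5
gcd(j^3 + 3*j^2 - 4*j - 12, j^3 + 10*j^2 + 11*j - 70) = j - 2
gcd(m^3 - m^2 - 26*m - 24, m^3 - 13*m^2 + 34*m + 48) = m^2 - 5*m - 6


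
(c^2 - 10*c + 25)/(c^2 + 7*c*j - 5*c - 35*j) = (c - 5)/(c + 7*j)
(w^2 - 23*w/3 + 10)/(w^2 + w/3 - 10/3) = (w - 6)/(w + 2)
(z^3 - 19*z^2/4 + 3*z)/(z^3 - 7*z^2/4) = (4*z^2 - 19*z + 12)/(z*(4*z - 7))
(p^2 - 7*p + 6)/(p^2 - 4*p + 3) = (p - 6)/(p - 3)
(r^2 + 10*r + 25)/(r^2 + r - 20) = (r + 5)/(r - 4)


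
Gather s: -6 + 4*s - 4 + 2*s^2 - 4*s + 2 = 2*s^2 - 8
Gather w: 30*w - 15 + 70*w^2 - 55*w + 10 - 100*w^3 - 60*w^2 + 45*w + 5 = -100*w^3 + 10*w^2 + 20*w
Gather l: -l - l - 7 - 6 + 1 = -2*l - 12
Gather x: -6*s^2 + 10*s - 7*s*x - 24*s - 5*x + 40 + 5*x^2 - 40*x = -6*s^2 - 14*s + 5*x^2 + x*(-7*s - 45) + 40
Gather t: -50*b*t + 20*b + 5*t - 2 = 20*b + t*(5 - 50*b) - 2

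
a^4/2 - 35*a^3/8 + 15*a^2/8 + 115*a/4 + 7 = (a/2 + 1)*(a - 7)*(a - 4)*(a + 1/4)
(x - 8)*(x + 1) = x^2 - 7*x - 8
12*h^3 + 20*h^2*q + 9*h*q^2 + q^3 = (h + q)*(2*h + q)*(6*h + q)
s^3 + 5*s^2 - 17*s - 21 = (s - 3)*(s + 1)*(s + 7)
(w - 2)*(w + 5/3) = w^2 - w/3 - 10/3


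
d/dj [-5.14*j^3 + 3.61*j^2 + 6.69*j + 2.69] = -15.42*j^2 + 7.22*j + 6.69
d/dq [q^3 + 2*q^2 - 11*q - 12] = 3*q^2 + 4*q - 11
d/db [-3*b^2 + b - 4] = 1 - 6*b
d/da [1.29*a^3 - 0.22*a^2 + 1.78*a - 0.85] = 3.87*a^2 - 0.44*a + 1.78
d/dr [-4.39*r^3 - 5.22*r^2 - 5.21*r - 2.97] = -13.17*r^2 - 10.44*r - 5.21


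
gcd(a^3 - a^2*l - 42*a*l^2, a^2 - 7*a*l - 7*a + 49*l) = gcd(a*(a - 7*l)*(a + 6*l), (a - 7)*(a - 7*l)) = a - 7*l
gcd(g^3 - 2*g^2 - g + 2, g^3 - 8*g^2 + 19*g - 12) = g - 1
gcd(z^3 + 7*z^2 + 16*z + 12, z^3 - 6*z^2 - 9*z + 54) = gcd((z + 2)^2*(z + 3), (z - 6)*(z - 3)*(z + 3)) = z + 3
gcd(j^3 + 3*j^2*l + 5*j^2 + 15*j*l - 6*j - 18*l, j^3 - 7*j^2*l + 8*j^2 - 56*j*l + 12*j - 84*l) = j + 6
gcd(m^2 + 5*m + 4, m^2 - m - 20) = m + 4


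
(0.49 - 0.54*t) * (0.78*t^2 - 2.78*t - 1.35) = -0.4212*t^3 + 1.8834*t^2 - 0.6332*t - 0.6615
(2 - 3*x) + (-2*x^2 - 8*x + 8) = -2*x^2 - 11*x + 10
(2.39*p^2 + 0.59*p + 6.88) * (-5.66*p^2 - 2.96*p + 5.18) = -13.5274*p^4 - 10.4138*p^3 - 28.307*p^2 - 17.3086*p + 35.6384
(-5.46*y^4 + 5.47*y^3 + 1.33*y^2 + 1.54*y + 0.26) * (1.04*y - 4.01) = -5.6784*y^5 + 27.5834*y^4 - 20.5515*y^3 - 3.7317*y^2 - 5.905*y - 1.0426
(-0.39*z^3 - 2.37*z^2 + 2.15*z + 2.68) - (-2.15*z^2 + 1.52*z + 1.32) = -0.39*z^3 - 0.22*z^2 + 0.63*z + 1.36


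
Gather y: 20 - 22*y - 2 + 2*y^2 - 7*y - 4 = 2*y^2 - 29*y + 14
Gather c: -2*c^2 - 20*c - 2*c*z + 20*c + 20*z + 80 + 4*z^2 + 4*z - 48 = -2*c^2 - 2*c*z + 4*z^2 + 24*z + 32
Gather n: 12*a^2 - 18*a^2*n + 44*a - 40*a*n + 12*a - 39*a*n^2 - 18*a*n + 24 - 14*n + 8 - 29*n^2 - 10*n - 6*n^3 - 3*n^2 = 12*a^2 + 56*a - 6*n^3 + n^2*(-39*a - 32) + n*(-18*a^2 - 58*a - 24) + 32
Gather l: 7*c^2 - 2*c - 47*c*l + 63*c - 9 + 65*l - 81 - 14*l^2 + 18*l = 7*c^2 + 61*c - 14*l^2 + l*(83 - 47*c) - 90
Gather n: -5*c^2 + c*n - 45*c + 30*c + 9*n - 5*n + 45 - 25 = -5*c^2 - 15*c + n*(c + 4) + 20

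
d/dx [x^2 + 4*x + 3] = 2*x + 4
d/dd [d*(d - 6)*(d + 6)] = 3*d^2 - 36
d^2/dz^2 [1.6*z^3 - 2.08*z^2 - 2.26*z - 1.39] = 9.6*z - 4.16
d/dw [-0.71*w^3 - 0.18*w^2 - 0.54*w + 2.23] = -2.13*w^2 - 0.36*w - 0.54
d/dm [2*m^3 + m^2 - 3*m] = 6*m^2 + 2*m - 3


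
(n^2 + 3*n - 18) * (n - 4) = n^3 - n^2 - 30*n + 72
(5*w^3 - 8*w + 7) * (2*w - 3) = 10*w^4 - 15*w^3 - 16*w^2 + 38*w - 21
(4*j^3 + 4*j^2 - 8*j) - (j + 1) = 4*j^3 + 4*j^2 - 9*j - 1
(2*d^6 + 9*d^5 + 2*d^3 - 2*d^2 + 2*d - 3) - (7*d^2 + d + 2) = 2*d^6 + 9*d^5 + 2*d^3 - 9*d^2 + d - 5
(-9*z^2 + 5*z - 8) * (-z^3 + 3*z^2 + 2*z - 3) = 9*z^5 - 32*z^4 + 5*z^3 + 13*z^2 - 31*z + 24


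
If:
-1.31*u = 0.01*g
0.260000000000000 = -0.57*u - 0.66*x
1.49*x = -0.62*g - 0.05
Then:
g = 0.85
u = -0.01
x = -0.39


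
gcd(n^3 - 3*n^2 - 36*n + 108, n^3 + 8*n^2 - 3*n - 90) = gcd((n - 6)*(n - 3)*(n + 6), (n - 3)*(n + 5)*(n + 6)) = n^2 + 3*n - 18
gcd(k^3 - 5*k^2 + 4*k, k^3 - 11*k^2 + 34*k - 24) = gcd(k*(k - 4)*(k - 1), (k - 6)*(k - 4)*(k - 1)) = k^2 - 5*k + 4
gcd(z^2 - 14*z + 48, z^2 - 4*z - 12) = z - 6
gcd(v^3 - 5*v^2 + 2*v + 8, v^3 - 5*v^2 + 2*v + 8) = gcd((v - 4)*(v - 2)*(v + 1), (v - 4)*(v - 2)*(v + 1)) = v^3 - 5*v^2 + 2*v + 8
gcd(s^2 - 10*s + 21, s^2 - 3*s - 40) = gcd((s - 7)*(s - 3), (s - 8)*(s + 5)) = 1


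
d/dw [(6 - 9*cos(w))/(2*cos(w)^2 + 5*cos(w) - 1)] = 3*(-6*cos(w)^2 + 8*cos(w) + 7)*sin(w)/(5*cos(w) + cos(2*w))^2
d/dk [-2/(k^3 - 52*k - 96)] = 2*(3*k^2 - 52)/(-k^3 + 52*k + 96)^2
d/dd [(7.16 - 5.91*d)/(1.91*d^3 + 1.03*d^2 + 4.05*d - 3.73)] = (22.5762*d^3 - 34.9395*d^2 - 14.7496*d - 6.9537)/(3.6481*d^6 + 3.9346*d^5 + 16.5319*d^4 - 5.9056*d^3 + 8.7187*d^2 - 30.213*d + 13.9129)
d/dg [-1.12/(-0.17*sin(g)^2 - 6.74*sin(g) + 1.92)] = -(0.3808*sin(g) + 7.5488)*cos(g)/(0.17*sin(g)^2 + 6.74*sin(g) - 1.92)^2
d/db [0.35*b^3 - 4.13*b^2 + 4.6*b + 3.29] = 1.05*b^2 - 8.26*b + 4.6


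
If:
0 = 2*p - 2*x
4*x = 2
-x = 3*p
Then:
No Solution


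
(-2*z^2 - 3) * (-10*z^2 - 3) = 20*z^4 + 36*z^2 + 9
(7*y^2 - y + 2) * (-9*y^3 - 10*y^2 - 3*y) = -63*y^5 - 61*y^4 - 29*y^3 - 17*y^2 - 6*y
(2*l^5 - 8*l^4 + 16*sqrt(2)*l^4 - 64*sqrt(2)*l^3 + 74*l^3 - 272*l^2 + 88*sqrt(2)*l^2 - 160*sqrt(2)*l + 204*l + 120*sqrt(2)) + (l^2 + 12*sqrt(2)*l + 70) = 2*l^5 - 8*l^4 + 16*sqrt(2)*l^4 - 64*sqrt(2)*l^3 + 74*l^3 - 271*l^2 + 88*sqrt(2)*l^2 - 148*sqrt(2)*l + 204*l + 70 + 120*sqrt(2)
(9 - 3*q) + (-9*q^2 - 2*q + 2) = -9*q^2 - 5*q + 11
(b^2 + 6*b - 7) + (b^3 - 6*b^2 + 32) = b^3 - 5*b^2 + 6*b + 25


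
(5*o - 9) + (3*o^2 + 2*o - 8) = 3*o^2 + 7*o - 17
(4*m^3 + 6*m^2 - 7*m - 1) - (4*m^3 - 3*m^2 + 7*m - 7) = 9*m^2 - 14*m + 6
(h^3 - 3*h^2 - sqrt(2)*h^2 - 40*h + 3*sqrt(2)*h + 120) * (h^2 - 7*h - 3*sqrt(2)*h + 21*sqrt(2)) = h^5 - 10*h^4 - 4*sqrt(2)*h^4 - 13*h^3 + 40*sqrt(2)*h^3 + 36*sqrt(2)*h^2 + 340*h^2 - 1200*sqrt(2)*h - 714*h + 2520*sqrt(2)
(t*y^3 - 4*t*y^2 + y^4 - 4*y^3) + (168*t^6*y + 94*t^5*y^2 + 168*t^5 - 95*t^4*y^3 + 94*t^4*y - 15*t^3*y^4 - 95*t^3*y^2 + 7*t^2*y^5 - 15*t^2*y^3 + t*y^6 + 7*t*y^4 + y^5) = 168*t^6*y + 94*t^5*y^2 + 168*t^5 - 95*t^4*y^3 + 94*t^4*y - 15*t^3*y^4 - 95*t^3*y^2 + 7*t^2*y^5 - 15*t^2*y^3 + t*y^6 + 7*t*y^4 + t*y^3 - 4*t*y^2 + y^5 + y^4 - 4*y^3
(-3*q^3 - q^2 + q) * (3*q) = -9*q^4 - 3*q^3 + 3*q^2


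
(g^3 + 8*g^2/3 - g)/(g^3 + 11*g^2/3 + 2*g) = (3*g - 1)/(3*g + 2)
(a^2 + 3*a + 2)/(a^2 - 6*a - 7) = (a + 2)/(a - 7)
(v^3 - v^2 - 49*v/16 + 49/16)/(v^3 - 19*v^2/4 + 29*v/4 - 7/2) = (v + 7/4)/(v - 2)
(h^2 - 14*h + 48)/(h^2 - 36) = (h - 8)/(h + 6)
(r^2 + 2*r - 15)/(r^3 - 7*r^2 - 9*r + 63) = (r + 5)/(r^2 - 4*r - 21)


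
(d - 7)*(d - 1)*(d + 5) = d^3 - 3*d^2 - 33*d + 35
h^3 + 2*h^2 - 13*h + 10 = (h - 2)*(h - 1)*(h + 5)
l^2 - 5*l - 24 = (l - 8)*(l + 3)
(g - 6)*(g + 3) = g^2 - 3*g - 18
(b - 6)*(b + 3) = b^2 - 3*b - 18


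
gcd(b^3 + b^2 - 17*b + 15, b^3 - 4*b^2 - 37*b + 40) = b^2 + 4*b - 5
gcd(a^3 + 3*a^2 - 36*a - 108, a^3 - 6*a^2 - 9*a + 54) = a^2 - 3*a - 18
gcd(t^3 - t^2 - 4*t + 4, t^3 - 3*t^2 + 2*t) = t^2 - 3*t + 2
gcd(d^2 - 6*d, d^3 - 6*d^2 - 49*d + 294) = d - 6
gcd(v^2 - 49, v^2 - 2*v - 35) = v - 7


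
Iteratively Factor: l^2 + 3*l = (l + 3)*(l)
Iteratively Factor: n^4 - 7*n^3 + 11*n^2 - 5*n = (n)*(n^3 - 7*n^2 + 11*n - 5) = n*(n - 1)*(n^2 - 6*n + 5) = n*(n - 1)^2*(n - 5)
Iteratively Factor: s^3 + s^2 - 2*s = (s)*(s^2 + s - 2) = s*(s + 2)*(s - 1)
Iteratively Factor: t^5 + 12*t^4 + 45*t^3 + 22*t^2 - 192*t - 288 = (t + 4)*(t^4 + 8*t^3 + 13*t^2 - 30*t - 72) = (t + 4)^2*(t^3 + 4*t^2 - 3*t - 18) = (t - 2)*(t + 4)^2*(t^2 + 6*t + 9) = (t - 2)*(t + 3)*(t + 4)^2*(t + 3)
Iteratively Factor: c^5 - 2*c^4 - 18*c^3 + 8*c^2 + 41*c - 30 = (c + 2)*(c^4 - 4*c^3 - 10*c^2 + 28*c - 15) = (c - 1)*(c + 2)*(c^3 - 3*c^2 - 13*c + 15) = (c - 1)^2*(c + 2)*(c^2 - 2*c - 15) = (c - 1)^2*(c + 2)*(c + 3)*(c - 5)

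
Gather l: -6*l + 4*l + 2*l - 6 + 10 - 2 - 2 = 0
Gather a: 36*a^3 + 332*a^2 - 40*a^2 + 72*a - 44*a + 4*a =36*a^3 + 292*a^2 + 32*a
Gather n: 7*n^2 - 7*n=7*n^2 - 7*n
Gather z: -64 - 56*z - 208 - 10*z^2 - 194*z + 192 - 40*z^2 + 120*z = -50*z^2 - 130*z - 80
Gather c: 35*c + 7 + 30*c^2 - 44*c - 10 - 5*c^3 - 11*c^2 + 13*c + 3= -5*c^3 + 19*c^2 + 4*c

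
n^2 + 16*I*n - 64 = (n + 8*I)^2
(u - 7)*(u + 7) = u^2 - 49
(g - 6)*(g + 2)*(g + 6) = g^3 + 2*g^2 - 36*g - 72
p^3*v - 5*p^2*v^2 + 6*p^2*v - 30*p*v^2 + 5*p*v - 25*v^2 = (p + 5)*(p - 5*v)*(p*v + v)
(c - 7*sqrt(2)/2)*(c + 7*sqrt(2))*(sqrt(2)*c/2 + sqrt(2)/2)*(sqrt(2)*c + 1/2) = c^4 + c^3 + 15*sqrt(2)*c^3/4 - 189*c^2/4 + 15*sqrt(2)*c^2/4 - 189*c/4 - 49*sqrt(2)*c/4 - 49*sqrt(2)/4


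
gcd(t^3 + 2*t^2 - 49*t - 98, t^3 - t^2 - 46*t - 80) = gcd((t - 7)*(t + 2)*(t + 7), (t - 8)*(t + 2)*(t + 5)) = t + 2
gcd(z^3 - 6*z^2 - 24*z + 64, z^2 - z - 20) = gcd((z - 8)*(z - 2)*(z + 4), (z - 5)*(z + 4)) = z + 4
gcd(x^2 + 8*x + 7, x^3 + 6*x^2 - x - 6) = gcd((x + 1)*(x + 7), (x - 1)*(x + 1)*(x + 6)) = x + 1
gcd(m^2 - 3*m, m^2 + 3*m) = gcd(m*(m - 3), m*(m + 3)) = m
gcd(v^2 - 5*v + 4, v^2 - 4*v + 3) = v - 1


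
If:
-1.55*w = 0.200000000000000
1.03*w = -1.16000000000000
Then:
No Solution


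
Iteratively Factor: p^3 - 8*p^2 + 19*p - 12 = (p - 4)*(p^2 - 4*p + 3) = (p - 4)*(p - 1)*(p - 3)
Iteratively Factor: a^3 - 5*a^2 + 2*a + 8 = (a - 2)*(a^2 - 3*a - 4) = (a - 4)*(a - 2)*(a + 1)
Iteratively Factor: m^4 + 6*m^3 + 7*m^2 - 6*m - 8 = (m + 4)*(m^3 + 2*m^2 - m - 2) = (m + 1)*(m + 4)*(m^2 + m - 2) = (m + 1)*(m + 2)*(m + 4)*(m - 1)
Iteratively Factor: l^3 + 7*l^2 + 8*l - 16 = (l + 4)*(l^2 + 3*l - 4) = (l + 4)^2*(l - 1)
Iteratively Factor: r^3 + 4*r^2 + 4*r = (r + 2)*(r^2 + 2*r) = r*(r + 2)*(r + 2)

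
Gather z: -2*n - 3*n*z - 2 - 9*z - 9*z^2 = -2*n - 9*z^2 + z*(-3*n - 9) - 2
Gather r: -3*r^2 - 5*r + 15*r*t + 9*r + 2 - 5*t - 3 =-3*r^2 + r*(15*t + 4) - 5*t - 1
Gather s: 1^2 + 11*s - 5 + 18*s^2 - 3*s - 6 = 18*s^2 + 8*s - 10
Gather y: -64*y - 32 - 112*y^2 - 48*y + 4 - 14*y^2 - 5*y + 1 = -126*y^2 - 117*y - 27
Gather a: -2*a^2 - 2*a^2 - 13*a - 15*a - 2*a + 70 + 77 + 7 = -4*a^2 - 30*a + 154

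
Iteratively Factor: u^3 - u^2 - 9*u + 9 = (u - 3)*(u^2 + 2*u - 3) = (u - 3)*(u - 1)*(u + 3)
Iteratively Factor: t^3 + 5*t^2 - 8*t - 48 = (t + 4)*(t^2 + t - 12) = (t + 4)^2*(t - 3)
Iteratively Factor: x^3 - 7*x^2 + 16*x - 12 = (x - 2)*(x^2 - 5*x + 6) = (x - 3)*(x - 2)*(x - 2)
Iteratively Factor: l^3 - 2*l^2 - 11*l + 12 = (l - 1)*(l^2 - l - 12) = (l - 4)*(l - 1)*(l + 3)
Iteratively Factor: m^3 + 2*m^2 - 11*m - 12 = (m - 3)*(m^2 + 5*m + 4) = (m - 3)*(m + 4)*(m + 1)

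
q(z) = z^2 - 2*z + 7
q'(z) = 2*z - 2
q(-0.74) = 9.03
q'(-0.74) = -3.48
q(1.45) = 6.20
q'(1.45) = 0.90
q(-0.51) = 8.28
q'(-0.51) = -3.02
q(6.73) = 38.83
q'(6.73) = 11.46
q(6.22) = 33.25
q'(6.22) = 10.44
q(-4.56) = 36.91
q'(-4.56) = -11.12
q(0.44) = 6.31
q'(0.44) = -1.12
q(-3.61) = 27.25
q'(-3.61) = -9.22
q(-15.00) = 262.00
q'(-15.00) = -32.00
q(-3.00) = 22.00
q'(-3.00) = -8.00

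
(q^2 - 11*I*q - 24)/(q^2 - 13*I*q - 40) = (q - 3*I)/(q - 5*I)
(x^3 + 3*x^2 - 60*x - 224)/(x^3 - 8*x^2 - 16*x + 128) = (x + 7)/(x - 4)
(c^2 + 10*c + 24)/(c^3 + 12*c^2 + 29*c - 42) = (c + 4)/(c^2 + 6*c - 7)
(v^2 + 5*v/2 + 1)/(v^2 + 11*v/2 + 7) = (2*v + 1)/(2*v + 7)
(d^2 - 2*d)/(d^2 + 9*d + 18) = d*(d - 2)/(d^2 + 9*d + 18)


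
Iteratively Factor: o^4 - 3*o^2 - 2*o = (o + 1)*(o^3 - o^2 - 2*o) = (o - 2)*(o + 1)*(o^2 + o) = (o - 2)*(o + 1)^2*(o)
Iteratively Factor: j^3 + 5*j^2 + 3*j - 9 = (j + 3)*(j^2 + 2*j - 3) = (j + 3)^2*(j - 1)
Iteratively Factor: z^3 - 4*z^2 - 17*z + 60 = (z - 3)*(z^2 - z - 20) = (z - 5)*(z - 3)*(z + 4)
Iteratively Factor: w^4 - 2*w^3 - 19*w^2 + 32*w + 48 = (w - 4)*(w^3 + 2*w^2 - 11*w - 12) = (w - 4)*(w + 4)*(w^2 - 2*w - 3) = (w - 4)*(w + 1)*(w + 4)*(w - 3)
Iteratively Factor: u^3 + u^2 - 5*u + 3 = (u + 3)*(u^2 - 2*u + 1) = (u - 1)*(u + 3)*(u - 1)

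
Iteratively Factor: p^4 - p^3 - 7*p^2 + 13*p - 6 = (p + 3)*(p^3 - 4*p^2 + 5*p - 2) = (p - 2)*(p + 3)*(p^2 - 2*p + 1) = (p - 2)*(p - 1)*(p + 3)*(p - 1)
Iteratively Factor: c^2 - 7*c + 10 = (c - 5)*(c - 2)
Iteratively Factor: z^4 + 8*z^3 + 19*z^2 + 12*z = (z + 1)*(z^3 + 7*z^2 + 12*z) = (z + 1)*(z + 3)*(z^2 + 4*z) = z*(z + 1)*(z + 3)*(z + 4)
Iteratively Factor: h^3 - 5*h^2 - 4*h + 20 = (h - 2)*(h^2 - 3*h - 10) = (h - 5)*(h - 2)*(h + 2)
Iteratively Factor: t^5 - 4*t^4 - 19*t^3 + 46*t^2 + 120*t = (t + 2)*(t^4 - 6*t^3 - 7*t^2 + 60*t) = (t + 2)*(t + 3)*(t^3 - 9*t^2 + 20*t) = (t - 5)*(t + 2)*(t + 3)*(t^2 - 4*t) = t*(t - 5)*(t + 2)*(t + 3)*(t - 4)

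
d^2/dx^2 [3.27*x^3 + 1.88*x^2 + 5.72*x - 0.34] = 19.62*x + 3.76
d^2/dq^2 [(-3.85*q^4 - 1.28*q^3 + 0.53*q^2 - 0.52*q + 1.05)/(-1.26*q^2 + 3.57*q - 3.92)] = (12.22452*q^6 - 103.90842*q^5 + 408.50271*q^4 - 845.189436*q^3 + 608.155464*q^2 + 130.942308*q - 18.126178)/(2.000376*q^6 - 17.003196*q^5 + 66.845898*q^4 - 151.296957*q^3 + 207.965016*q^2 - 164.574144*q + 60.236288)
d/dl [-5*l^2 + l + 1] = 1 - 10*l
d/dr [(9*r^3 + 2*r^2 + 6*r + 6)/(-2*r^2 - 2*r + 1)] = (-18*r^4 - 36*r^3 + 35*r^2 + 28*r + 18)/(4*r^4 + 8*r^3 - 4*r + 1)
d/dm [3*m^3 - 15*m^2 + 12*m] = 9*m^2 - 30*m + 12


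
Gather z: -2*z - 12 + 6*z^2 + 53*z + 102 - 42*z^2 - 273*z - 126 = -36*z^2 - 222*z - 36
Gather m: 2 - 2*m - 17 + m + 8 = -m - 7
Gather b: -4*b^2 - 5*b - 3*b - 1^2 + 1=-4*b^2 - 8*b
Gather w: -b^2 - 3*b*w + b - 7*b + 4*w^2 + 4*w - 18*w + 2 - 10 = -b^2 - 6*b + 4*w^2 + w*(-3*b - 14) - 8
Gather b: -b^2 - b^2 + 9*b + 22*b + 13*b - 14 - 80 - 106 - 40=-2*b^2 + 44*b - 240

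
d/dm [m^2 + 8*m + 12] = 2*m + 8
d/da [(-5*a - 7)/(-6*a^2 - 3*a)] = (-10*a^2 - 28*a - 7)/(3*a^2*(4*a^2 + 4*a + 1))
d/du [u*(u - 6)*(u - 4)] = 3*u^2 - 20*u + 24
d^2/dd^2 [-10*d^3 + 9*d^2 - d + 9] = 18 - 60*d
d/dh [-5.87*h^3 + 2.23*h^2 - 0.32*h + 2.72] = -17.61*h^2 + 4.46*h - 0.32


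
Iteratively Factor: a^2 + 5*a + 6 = (a + 2)*(a + 3)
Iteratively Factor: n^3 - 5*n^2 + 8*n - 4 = (n - 1)*(n^2 - 4*n + 4) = (n - 2)*(n - 1)*(n - 2)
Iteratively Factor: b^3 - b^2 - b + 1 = (b - 1)*(b^2 - 1) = (b - 1)^2*(b + 1)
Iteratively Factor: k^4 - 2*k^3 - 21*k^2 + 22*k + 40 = (k - 2)*(k^3 - 21*k - 20) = (k - 2)*(k + 4)*(k^2 - 4*k - 5) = (k - 5)*(k - 2)*(k + 4)*(k + 1)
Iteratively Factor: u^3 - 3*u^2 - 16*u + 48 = (u - 4)*(u^2 + u - 12) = (u - 4)*(u - 3)*(u + 4)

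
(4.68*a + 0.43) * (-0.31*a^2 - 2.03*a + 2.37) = -1.4508*a^3 - 9.6337*a^2 + 10.2187*a + 1.0191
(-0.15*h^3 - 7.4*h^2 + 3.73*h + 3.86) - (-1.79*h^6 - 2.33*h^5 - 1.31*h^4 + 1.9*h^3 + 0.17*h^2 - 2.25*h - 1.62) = 1.79*h^6 + 2.33*h^5 + 1.31*h^4 - 2.05*h^3 - 7.57*h^2 + 5.98*h + 5.48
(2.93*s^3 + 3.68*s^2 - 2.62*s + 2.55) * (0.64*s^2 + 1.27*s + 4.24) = 1.8752*s^5 + 6.0763*s^4 + 15.42*s^3 + 13.9078*s^2 - 7.8703*s + 10.812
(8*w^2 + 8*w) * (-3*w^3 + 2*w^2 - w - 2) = -24*w^5 - 8*w^4 + 8*w^3 - 24*w^2 - 16*w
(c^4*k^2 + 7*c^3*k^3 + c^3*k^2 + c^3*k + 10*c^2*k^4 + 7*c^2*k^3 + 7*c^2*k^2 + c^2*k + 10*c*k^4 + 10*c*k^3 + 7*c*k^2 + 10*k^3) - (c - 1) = c^4*k^2 + 7*c^3*k^3 + c^3*k^2 + c^3*k + 10*c^2*k^4 + 7*c^2*k^3 + 7*c^2*k^2 + c^2*k + 10*c*k^4 + 10*c*k^3 + 7*c*k^2 - c + 10*k^3 + 1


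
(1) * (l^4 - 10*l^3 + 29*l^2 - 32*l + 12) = l^4 - 10*l^3 + 29*l^2 - 32*l + 12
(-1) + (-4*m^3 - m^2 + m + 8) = -4*m^3 - m^2 + m + 7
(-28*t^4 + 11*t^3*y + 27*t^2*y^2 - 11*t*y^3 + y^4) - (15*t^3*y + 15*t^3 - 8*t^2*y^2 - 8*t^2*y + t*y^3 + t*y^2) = -28*t^4 - 4*t^3*y - 15*t^3 + 35*t^2*y^2 + 8*t^2*y - 12*t*y^3 - t*y^2 + y^4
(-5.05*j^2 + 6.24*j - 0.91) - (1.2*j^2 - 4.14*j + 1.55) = -6.25*j^2 + 10.38*j - 2.46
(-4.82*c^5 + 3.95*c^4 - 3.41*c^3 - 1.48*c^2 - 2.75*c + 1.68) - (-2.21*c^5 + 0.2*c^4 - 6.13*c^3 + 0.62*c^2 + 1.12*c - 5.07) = -2.61*c^5 + 3.75*c^4 + 2.72*c^3 - 2.1*c^2 - 3.87*c + 6.75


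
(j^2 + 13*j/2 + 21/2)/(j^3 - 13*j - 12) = (j + 7/2)/(j^2 - 3*j - 4)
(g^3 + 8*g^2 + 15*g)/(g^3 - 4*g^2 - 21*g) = (g + 5)/(g - 7)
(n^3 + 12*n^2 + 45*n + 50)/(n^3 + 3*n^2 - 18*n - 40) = (n + 5)/(n - 4)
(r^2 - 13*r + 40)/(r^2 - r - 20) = (r - 8)/(r + 4)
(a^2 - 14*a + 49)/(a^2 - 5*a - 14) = (a - 7)/(a + 2)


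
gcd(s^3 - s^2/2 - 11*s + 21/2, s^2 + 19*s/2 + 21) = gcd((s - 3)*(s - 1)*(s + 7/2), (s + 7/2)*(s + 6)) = s + 7/2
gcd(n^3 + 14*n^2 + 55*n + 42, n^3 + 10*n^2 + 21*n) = n + 7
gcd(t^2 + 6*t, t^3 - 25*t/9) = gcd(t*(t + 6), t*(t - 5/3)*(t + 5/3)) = t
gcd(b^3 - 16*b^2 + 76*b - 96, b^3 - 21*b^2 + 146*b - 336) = b^2 - 14*b + 48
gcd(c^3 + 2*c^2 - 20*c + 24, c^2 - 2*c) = c - 2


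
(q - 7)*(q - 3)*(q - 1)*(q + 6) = q^4 - 5*q^3 - 35*q^2 + 165*q - 126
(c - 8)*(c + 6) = c^2 - 2*c - 48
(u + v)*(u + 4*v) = u^2 + 5*u*v + 4*v^2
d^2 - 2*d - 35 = (d - 7)*(d + 5)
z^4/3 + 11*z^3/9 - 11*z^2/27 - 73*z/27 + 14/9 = (z/3 + 1)*(z - 1)*(z - 2/3)*(z + 7/3)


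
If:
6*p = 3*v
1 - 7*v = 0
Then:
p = 1/14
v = 1/7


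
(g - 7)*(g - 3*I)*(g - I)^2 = g^4 - 7*g^3 - 5*I*g^3 - 7*g^2 + 35*I*g^2 + 49*g + 3*I*g - 21*I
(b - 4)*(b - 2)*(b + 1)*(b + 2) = b^4 - 3*b^3 - 8*b^2 + 12*b + 16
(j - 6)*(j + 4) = j^2 - 2*j - 24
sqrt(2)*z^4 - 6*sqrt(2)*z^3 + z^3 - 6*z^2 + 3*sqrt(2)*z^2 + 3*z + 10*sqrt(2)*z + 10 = (z - 5)*(z - 2)*(z + sqrt(2)/2)*(sqrt(2)*z + sqrt(2))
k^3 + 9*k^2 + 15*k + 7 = (k + 1)^2*(k + 7)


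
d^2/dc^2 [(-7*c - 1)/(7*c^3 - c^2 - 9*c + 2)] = 2*(-(7*c + 1)*(-21*c^2 + 2*c + 9)^2 + (147*c^2 - 14*c + (7*c + 1)*(21*c - 1) - 63)*(7*c^3 - c^2 - 9*c + 2))/(7*c^3 - c^2 - 9*c + 2)^3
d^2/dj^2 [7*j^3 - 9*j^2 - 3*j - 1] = 42*j - 18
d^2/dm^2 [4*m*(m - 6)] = 8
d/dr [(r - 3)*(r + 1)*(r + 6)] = 3*r^2 + 8*r - 15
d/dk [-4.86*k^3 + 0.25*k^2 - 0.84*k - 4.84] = -14.58*k^2 + 0.5*k - 0.84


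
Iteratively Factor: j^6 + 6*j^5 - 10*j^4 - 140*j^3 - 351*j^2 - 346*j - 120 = (j - 5)*(j^5 + 11*j^4 + 45*j^3 + 85*j^2 + 74*j + 24) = (j - 5)*(j + 4)*(j^4 + 7*j^3 + 17*j^2 + 17*j + 6) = (j - 5)*(j + 1)*(j + 4)*(j^3 + 6*j^2 + 11*j + 6) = (j - 5)*(j + 1)*(j + 3)*(j + 4)*(j^2 + 3*j + 2) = (j - 5)*(j + 1)^2*(j + 3)*(j + 4)*(j + 2)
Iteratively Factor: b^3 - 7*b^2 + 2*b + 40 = (b - 5)*(b^2 - 2*b - 8) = (b - 5)*(b - 4)*(b + 2)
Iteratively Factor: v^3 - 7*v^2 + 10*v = (v)*(v^2 - 7*v + 10) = v*(v - 2)*(v - 5)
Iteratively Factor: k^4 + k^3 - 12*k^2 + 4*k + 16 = (k - 2)*(k^3 + 3*k^2 - 6*k - 8) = (k - 2)*(k + 4)*(k^2 - k - 2) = (k - 2)^2*(k + 4)*(k + 1)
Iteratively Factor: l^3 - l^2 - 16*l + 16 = (l + 4)*(l^2 - 5*l + 4) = (l - 1)*(l + 4)*(l - 4)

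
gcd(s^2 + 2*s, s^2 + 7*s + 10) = s + 2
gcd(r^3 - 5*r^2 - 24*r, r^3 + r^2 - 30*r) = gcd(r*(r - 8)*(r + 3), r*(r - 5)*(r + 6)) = r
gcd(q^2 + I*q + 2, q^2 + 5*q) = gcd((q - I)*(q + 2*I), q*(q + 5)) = 1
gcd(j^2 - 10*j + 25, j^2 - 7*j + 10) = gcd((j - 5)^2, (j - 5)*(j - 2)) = j - 5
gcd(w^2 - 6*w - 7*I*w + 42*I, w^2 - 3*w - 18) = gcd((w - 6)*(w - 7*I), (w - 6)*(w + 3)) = w - 6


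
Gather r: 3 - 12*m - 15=-12*m - 12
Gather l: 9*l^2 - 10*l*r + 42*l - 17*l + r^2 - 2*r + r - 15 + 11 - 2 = 9*l^2 + l*(25 - 10*r) + r^2 - r - 6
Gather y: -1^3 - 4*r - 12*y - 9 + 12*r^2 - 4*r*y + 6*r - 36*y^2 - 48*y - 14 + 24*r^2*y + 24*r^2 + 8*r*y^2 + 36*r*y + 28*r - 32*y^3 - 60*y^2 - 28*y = 36*r^2 + 30*r - 32*y^3 + y^2*(8*r - 96) + y*(24*r^2 + 32*r - 88) - 24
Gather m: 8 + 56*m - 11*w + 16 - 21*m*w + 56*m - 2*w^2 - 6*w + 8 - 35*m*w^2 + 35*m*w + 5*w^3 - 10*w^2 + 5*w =m*(-35*w^2 + 14*w + 112) + 5*w^3 - 12*w^2 - 12*w + 32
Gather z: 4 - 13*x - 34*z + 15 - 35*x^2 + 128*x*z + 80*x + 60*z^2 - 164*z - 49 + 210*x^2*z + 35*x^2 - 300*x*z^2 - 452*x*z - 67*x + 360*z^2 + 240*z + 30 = z^2*(420 - 300*x) + z*(210*x^2 - 324*x + 42)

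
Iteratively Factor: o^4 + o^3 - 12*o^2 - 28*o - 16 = (o + 1)*(o^3 - 12*o - 16) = (o - 4)*(o + 1)*(o^2 + 4*o + 4) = (o - 4)*(o + 1)*(o + 2)*(o + 2)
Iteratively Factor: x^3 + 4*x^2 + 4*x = (x + 2)*(x^2 + 2*x) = (x + 2)^2*(x)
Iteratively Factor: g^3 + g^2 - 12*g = (g + 4)*(g^2 - 3*g) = (g - 3)*(g + 4)*(g)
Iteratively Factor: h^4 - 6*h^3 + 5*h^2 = (h - 1)*(h^3 - 5*h^2) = h*(h - 1)*(h^2 - 5*h) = h*(h - 5)*(h - 1)*(h)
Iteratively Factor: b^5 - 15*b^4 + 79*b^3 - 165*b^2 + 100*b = (b - 5)*(b^4 - 10*b^3 + 29*b^2 - 20*b) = b*(b - 5)*(b^3 - 10*b^2 + 29*b - 20) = b*(b - 5)*(b - 1)*(b^2 - 9*b + 20) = b*(b - 5)*(b - 4)*(b - 1)*(b - 5)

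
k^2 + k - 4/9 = (k - 1/3)*(k + 4/3)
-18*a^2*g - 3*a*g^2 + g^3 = g*(-6*a + g)*(3*a + g)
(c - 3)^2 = c^2 - 6*c + 9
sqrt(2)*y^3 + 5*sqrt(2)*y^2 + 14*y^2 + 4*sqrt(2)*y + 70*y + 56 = (y + 4)*(y + 7*sqrt(2))*(sqrt(2)*y + sqrt(2))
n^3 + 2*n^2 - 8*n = n*(n - 2)*(n + 4)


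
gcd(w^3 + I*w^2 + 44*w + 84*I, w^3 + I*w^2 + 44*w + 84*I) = w^3 + I*w^2 + 44*w + 84*I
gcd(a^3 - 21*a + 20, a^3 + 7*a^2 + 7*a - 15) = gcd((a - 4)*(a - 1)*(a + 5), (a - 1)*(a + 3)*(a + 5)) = a^2 + 4*a - 5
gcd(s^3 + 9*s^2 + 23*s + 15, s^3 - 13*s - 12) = s^2 + 4*s + 3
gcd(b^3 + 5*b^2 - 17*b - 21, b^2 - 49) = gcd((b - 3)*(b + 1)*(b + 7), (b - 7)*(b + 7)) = b + 7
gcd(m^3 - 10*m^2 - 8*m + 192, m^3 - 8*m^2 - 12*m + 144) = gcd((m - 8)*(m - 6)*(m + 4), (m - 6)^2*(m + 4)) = m^2 - 2*m - 24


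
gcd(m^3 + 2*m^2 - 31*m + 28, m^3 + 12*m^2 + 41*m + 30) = 1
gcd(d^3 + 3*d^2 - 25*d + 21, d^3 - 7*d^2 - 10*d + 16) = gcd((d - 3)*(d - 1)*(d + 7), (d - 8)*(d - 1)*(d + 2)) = d - 1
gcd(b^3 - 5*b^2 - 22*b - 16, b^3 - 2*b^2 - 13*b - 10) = b^2 + 3*b + 2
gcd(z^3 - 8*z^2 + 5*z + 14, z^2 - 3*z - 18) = 1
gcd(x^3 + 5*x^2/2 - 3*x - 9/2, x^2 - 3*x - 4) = x + 1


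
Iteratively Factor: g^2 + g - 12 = (g + 4)*(g - 3)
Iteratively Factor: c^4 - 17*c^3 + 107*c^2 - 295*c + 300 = (c - 4)*(c^3 - 13*c^2 + 55*c - 75) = (c - 4)*(c - 3)*(c^2 - 10*c + 25) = (c - 5)*(c - 4)*(c - 3)*(c - 5)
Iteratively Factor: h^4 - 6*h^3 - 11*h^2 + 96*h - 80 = (h + 4)*(h^3 - 10*h^2 + 29*h - 20) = (h - 5)*(h + 4)*(h^2 - 5*h + 4) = (h - 5)*(h - 1)*(h + 4)*(h - 4)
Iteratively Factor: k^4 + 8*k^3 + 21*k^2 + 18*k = (k + 3)*(k^3 + 5*k^2 + 6*k) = (k + 3)^2*(k^2 + 2*k) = (k + 2)*(k + 3)^2*(k)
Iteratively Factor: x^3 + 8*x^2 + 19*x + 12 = (x + 3)*(x^2 + 5*x + 4) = (x + 3)*(x + 4)*(x + 1)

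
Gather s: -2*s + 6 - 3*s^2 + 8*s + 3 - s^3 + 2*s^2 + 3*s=-s^3 - s^2 + 9*s + 9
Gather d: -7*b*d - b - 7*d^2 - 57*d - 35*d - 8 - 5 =-b - 7*d^2 + d*(-7*b - 92) - 13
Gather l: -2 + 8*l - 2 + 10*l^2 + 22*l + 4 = 10*l^2 + 30*l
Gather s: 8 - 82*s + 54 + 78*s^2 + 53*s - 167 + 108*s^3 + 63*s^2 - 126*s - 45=108*s^3 + 141*s^2 - 155*s - 150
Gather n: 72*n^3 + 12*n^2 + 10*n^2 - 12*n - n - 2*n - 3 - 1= 72*n^3 + 22*n^2 - 15*n - 4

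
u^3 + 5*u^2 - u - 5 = (u - 1)*(u + 1)*(u + 5)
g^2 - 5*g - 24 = (g - 8)*(g + 3)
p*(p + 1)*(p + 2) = p^3 + 3*p^2 + 2*p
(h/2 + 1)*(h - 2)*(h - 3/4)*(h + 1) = h^4/2 + h^3/8 - 19*h^2/8 - h/2 + 3/2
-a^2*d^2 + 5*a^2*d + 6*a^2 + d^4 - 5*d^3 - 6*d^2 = (-a + d)*(a + d)*(d - 6)*(d + 1)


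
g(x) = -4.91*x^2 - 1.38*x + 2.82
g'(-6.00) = 57.54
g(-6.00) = -165.66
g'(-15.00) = 145.92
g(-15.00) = -1081.23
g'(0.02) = -1.58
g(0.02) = 2.79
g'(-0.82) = 6.67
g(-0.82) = 0.65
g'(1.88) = -19.84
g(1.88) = -17.13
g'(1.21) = -13.26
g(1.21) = -6.04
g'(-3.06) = 28.67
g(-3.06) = -38.93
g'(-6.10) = 58.52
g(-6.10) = -171.46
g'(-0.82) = 6.67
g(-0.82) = 0.65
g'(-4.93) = 47.03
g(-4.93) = -109.71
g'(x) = -9.82*x - 1.38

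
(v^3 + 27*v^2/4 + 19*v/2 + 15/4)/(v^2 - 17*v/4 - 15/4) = (v^2 + 6*v + 5)/(v - 5)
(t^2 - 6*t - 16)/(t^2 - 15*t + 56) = (t + 2)/(t - 7)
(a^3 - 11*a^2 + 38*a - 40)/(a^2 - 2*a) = a - 9 + 20/a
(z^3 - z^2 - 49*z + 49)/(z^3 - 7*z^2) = 1 + 6/z - 7/z^2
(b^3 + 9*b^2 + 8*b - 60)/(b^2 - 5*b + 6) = (b^2 + 11*b + 30)/(b - 3)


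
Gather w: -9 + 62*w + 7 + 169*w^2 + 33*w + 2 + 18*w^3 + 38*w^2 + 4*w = 18*w^3 + 207*w^2 + 99*w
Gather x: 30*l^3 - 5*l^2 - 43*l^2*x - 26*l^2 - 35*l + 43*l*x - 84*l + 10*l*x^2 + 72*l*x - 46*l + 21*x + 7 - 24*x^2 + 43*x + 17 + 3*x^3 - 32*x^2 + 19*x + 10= 30*l^3 - 31*l^2 - 165*l + 3*x^3 + x^2*(10*l - 56) + x*(-43*l^2 + 115*l + 83) + 34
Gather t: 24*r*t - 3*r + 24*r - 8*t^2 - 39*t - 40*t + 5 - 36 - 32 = 21*r - 8*t^2 + t*(24*r - 79) - 63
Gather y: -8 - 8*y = -8*y - 8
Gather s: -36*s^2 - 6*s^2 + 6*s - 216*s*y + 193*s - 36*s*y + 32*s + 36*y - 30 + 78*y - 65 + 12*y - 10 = -42*s^2 + s*(231 - 252*y) + 126*y - 105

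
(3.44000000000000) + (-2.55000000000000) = 0.890000000000000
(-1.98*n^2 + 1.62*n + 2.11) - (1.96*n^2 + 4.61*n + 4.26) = -3.94*n^2 - 2.99*n - 2.15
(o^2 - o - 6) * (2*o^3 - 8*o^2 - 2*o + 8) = 2*o^5 - 10*o^4 - 6*o^3 + 58*o^2 + 4*o - 48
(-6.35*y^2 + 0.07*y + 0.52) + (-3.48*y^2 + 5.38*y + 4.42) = -9.83*y^2 + 5.45*y + 4.94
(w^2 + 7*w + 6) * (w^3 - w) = w^5 + 7*w^4 + 5*w^3 - 7*w^2 - 6*w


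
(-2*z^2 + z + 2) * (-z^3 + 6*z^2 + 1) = 2*z^5 - 13*z^4 + 4*z^3 + 10*z^2 + z + 2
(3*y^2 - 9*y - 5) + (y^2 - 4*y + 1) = 4*y^2 - 13*y - 4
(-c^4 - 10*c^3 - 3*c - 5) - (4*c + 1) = -c^4 - 10*c^3 - 7*c - 6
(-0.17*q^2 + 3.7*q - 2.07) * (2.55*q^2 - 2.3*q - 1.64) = -0.4335*q^4 + 9.826*q^3 - 13.5097*q^2 - 1.307*q + 3.3948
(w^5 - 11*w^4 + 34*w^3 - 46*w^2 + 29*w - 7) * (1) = w^5 - 11*w^4 + 34*w^3 - 46*w^2 + 29*w - 7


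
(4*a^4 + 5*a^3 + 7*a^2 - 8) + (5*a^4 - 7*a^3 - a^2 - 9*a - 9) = 9*a^4 - 2*a^3 + 6*a^2 - 9*a - 17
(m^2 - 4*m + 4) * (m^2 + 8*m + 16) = m^4 + 4*m^3 - 12*m^2 - 32*m + 64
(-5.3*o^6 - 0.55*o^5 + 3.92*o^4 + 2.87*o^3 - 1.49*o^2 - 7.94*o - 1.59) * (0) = 0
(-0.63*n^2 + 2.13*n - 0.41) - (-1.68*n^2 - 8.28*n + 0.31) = 1.05*n^2 + 10.41*n - 0.72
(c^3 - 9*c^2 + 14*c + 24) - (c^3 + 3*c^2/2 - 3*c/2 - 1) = -21*c^2/2 + 31*c/2 + 25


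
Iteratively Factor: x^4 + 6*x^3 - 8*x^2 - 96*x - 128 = (x + 2)*(x^3 + 4*x^2 - 16*x - 64) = (x + 2)*(x + 4)*(x^2 - 16) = (x - 4)*(x + 2)*(x + 4)*(x + 4)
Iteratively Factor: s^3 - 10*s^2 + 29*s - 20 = (s - 5)*(s^2 - 5*s + 4) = (s - 5)*(s - 1)*(s - 4)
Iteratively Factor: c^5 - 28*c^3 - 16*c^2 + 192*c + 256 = (c + 4)*(c^4 - 4*c^3 - 12*c^2 + 32*c + 64) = (c + 2)*(c + 4)*(c^3 - 6*c^2 + 32) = (c - 4)*(c + 2)*(c + 4)*(c^2 - 2*c - 8) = (c - 4)*(c + 2)^2*(c + 4)*(c - 4)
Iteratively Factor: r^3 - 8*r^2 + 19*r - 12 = (r - 3)*(r^2 - 5*r + 4) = (r - 4)*(r - 3)*(r - 1)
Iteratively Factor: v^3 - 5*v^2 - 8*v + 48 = (v + 3)*(v^2 - 8*v + 16) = (v - 4)*(v + 3)*(v - 4)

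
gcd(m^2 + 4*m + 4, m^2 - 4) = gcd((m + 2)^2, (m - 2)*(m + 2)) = m + 2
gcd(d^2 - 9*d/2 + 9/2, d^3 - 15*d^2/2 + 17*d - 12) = d - 3/2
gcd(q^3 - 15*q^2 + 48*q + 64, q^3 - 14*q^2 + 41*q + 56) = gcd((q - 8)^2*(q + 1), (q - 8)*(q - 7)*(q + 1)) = q^2 - 7*q - 8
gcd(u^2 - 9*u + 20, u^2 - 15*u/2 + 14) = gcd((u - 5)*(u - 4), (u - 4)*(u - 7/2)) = u - 4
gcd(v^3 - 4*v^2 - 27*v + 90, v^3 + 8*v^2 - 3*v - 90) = v^2 + 2*v - 15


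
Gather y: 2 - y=2 - y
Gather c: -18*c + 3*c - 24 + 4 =-15*c - 20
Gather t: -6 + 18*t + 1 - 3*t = 15*t - 5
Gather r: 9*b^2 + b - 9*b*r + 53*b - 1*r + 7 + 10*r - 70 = 9*b^2 + 54*b + r*(9 - 9*b) - 63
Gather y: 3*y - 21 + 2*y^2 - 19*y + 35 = 2*y^2 - 16*y + 14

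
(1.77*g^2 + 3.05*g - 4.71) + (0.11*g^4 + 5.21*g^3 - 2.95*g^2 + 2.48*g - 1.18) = 0.11*g^4 + 5.21*g^3 - 1.18*g^2 + 5.53*g - 5.89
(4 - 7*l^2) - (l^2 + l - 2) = -8*l^2 - l + 6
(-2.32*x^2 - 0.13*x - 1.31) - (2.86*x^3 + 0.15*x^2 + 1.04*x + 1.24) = -2.86*x^3 - 2.47*x^2 - 1.17*x - 2.55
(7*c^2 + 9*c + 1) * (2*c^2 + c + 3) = 14*c^4 + 25*c^3 + 32*c^2 + 28*c + 3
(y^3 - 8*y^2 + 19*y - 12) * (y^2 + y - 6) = y^5 - 7*y^4 + 5*y^3 + 55*y^2 - 126*y + 72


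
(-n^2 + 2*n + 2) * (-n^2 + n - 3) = n^4 - 3*n^3 + 3*n^2 - 4*n - 6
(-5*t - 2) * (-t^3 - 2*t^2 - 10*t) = 5*t^4 + 12*t^3 + 54*t^2 + 20*t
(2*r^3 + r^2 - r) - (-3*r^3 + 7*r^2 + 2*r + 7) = 5*r^3 - 6*r^2 - 3*r - 7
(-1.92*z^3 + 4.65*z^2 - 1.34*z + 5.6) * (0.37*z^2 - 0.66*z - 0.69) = -0.7104*z^5 + 2.9877*z^4 - 2.24*z^3 - 0.2521*z^2 - 2.7714*z - 3.864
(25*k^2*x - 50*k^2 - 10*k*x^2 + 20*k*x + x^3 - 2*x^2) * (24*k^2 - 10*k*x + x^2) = 600*k^4*x - 1200*k^4 - 490*k^3*x^2 + 980*k^3*x + 149*k^2*x^3 - 298*k^2*x^2 - 20*k*x^4 + 40*k*x^3 + x^5 - 2*x^4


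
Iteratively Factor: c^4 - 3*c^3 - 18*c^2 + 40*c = (c - 2)*(c^3 - c^2 - 20*c) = (c - 2)*(c + 4)*(c^2 - 5*c) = c*(c - 2)*(c + 4)*(c - 5)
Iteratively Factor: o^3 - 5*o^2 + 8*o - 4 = (o - 1)*(o^2 - 4*o + 4) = (o - 2)*(o - 1)*(o - 2)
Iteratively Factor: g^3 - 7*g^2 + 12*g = (g)*(g^2 - 7*g + 12) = g*(g - 4)*(g - 3)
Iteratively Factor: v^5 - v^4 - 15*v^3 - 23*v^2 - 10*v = (v - 5)*(v^4 + 4*v^3 + 5*v^2 + 2*v) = (v - 5)*(v + 2)*(v^3 + 2*v^2 + v) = (v - 5)*(v + 1)*(v + 2)*(v^2 + v) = v*(v - 5)*(v + 1)*(v + 2)*(v + 1)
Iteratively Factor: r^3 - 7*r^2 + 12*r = (r - 4)*(r^2 - 3*r) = r*(r - 4)*(r - 3)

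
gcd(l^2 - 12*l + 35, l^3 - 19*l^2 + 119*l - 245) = l^2 - 12*l + 35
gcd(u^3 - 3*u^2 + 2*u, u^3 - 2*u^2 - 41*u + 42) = u - 1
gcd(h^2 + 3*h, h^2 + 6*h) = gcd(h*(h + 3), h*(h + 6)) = h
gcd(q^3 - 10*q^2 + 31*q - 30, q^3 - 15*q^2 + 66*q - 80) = q^2 - 7*q + 10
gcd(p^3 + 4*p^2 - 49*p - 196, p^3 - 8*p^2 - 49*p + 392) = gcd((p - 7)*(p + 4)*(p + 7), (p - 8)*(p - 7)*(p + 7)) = p^2 - 49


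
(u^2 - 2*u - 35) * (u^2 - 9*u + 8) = u^4 - 11*u^3 - 9*u^2 + 299*u - 280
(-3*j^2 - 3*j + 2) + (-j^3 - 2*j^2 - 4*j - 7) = -j^3 - 5*j^2 - 7*j - 5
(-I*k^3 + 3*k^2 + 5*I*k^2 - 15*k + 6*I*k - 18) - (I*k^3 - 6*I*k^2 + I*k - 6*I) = -2*I*k^3 + 3*k^2 + 11*I*k^2 - 15*k + 5*I*k - 18 + 6*I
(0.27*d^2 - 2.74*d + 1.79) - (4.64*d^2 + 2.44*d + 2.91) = -4.37*d^2 - 5.18*d - 1.12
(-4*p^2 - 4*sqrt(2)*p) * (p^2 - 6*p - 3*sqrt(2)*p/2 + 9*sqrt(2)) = -4*p^4 + 2*sqrt(2)*p^3 + 24*p^3 - 12*sqrt(2)*p^2 + 12*p^2 - 72*p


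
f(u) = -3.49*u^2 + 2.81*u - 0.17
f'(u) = 2.81 - 6.98*u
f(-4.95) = -99.59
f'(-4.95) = 37.36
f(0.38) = 0.39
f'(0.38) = 0.16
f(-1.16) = -8.13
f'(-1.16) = 10.91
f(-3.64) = -56.64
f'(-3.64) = 28.22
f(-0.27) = -1.18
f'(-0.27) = 4.69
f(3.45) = -32.02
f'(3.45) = -21.27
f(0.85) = -0.30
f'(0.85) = -3.12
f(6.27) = -119.75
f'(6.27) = -40.95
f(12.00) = -469.01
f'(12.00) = -80.95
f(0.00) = -0.17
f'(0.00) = 2.81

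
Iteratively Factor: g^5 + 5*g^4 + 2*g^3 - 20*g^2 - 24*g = (g - 2)*(g^4 + 7*g^3 + 16*g^2 + 12*g) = (g - 2)*(g + 2)*(g^3 + 5*g^2 + 6*g) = g*(g - 2)*(g + 2)*(g^2 + 5*g + 6) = g*(g - 2)*(g + 2)*(g + 3)*(g + 2)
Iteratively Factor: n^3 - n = (n + 1)*(n^2 - n) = n*(n + 1)*(n - 1)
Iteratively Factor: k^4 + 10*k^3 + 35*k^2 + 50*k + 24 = (k + 1)*(k^3 + 9*k^2 + 26*k + 24) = (k + 1)*(k + 4)*(k^2 + 5*k + 6) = (k + 1)*(k + 3)*(k + 4)*(k + 2)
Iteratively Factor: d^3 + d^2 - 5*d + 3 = (d + 3)*(d^2 - 2*d + 1) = (d - 1)*(d + 3)*(d - 1)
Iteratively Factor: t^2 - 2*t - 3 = (t + 1)*(t - 3)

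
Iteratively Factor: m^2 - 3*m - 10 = (m + 2)*(m - 5)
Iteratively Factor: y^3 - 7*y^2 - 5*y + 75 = (y - 5)*(y^2 - 2*y - 15) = (y - 5)*(y + 3)*(y - 5)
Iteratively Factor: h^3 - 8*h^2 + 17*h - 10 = (h - 1)*(h^2 - 7*h + 10) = (h - 5)*(h - 1)*(h - 2)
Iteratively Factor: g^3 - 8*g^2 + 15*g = (g)*(g^2 - 8*g + 15) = g*(g - 5)*(g - 3)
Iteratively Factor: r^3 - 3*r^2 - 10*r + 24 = (r - 2)*(r^2 - r - 12) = (r - 2)*(r + 3)*(r - 4)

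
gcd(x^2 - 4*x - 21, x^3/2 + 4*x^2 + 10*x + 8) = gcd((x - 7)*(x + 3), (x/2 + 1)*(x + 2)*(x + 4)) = 1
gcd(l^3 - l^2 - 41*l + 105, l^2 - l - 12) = 1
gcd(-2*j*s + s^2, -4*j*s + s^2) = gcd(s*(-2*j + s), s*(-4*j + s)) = s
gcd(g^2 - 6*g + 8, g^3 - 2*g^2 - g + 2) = g - 2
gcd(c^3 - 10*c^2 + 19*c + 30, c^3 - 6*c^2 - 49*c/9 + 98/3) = c - 6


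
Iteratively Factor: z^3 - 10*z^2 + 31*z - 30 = (z - 5)*(z^2 - 5*z + 6) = (z - 5)*(z - 2)*(z - 3)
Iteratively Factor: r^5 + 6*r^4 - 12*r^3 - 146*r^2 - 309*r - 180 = (r + 4)*(r^4 + 2*r^3 - 20*r^2 - 66*r - 45) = (r + 3)*(r + 4)*(r^3 - r^2 - 17*r - 15) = (r - 5)*(r + 3)*(r + 4)*(r^2 + 4*r + 3) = (r - 5)*(r + 3)^2*(r + 4)*(r + 1)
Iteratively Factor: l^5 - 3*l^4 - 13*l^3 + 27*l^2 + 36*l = (l - 3)*(l^4 - 13*l^2 - 12*l) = (l - 3)*(l + 3)*(l^3 - 3*l^2 - 4*l) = l*(l - 3)*(l + 3)*(l^2 - 3*l - 4) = l*(l - 3)*(l + 1)*(l + 3)*(l - 4)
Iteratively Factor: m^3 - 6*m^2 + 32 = (m - 4)*(m^2 - 2*m - 8) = (m - 4)^2*(m + 2)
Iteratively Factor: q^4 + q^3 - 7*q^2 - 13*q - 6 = (q - 3)*(q^3 + 4*q^2 + 5*q + 2) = (q - 3)*(q + 1)*(q^2 + 3*q + 2) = (q - 3)*(q + 1)^2*(q + 2)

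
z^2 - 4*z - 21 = (z - 7)*(z + 3)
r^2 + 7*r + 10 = (r + 2)*(r + 5)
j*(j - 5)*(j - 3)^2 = j^4 - 11*j^3 + 39*j^2 - 45*j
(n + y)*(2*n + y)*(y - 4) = 2*n^2*y - 8*n^2 + 3*n*y^2 - 12*n*y + y^3 - 4*y^2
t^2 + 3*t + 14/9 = (t + 2/3)*(t + 7/3)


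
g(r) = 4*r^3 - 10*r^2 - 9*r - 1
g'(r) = 12*r^2 - 20*r - 9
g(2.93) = -12.60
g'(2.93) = 35.42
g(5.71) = 366.25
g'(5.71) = 268.05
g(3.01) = -9.61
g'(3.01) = 39.52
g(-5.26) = -812.46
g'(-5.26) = 428.21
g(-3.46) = -255.26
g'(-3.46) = 203.86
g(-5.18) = -778.67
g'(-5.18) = 416.59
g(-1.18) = -10.88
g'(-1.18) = 31.31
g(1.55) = -24.08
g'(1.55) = -11.17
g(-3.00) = -172.00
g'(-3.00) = 159.00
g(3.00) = -10.00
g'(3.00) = 39.00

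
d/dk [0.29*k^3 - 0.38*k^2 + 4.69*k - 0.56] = 0.87*k^2 - 0.76*k + 4.69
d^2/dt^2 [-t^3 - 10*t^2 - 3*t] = -6*t - 20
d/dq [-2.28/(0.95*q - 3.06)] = 2.166/(0.95*q - 3.06)^2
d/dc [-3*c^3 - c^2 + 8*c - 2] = -9*c^2 - 2*c + 8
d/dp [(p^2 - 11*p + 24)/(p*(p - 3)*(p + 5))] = (-p^2 + 16*p + 40)/(p^2*(p^2 + 10*p + 25))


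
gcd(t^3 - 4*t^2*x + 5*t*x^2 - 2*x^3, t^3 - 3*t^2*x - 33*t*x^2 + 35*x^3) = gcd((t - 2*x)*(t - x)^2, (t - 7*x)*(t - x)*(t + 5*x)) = -t + x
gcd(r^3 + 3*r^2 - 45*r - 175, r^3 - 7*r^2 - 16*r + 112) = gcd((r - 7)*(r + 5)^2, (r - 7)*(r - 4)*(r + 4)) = r - 7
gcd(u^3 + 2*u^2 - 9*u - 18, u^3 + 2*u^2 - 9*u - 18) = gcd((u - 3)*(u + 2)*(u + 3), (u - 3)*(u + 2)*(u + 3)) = u^3 + 2*u^2 - 9*u - 18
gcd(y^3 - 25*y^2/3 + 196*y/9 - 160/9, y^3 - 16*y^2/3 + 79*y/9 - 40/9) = y^2 - 13*y/3 + 40/9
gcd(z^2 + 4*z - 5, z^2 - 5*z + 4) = z - 1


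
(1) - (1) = 0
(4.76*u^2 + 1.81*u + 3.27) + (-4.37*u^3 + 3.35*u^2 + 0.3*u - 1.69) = -4.37*u^3 + 8.11*u^2 + 2.11*u + 1.58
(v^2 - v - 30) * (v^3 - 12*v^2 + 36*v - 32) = v^5 - 13*v^4 + 18*v^3 + 292*v^2 - 1048*v + 960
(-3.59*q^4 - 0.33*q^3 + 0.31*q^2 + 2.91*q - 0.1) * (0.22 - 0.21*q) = 0.7539*q^5 - 0.7205*q^4 - 0.1377*q^3 - 0.5429*q^2 + 0.6612*q - 0.022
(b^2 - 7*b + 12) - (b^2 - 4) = 16 - 7*b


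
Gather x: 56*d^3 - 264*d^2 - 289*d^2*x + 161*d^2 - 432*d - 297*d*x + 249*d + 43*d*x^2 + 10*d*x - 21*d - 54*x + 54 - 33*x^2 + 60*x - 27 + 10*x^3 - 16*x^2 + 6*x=56*d^3 - 103*d^2 - 204*d + 10*x^3 + x^2*(43*d - 49) + x*(-289*d^2 - 287*d + 12) + 27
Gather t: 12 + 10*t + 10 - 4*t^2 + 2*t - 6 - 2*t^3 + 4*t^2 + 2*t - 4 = -2*t^3 + 14*t + 12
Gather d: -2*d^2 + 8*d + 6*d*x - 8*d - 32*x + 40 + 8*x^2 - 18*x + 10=-2*d^2 + 6*d*x + 8*x^2 - 50*x + 50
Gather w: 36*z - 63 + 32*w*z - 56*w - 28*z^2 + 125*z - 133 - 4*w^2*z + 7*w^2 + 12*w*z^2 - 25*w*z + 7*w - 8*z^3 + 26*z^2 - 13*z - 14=w^2*(7 - 4*z) + w*(12*z^2 + 7*z - 49) - 8*z^3 - 2*z^2 + 148*z - 210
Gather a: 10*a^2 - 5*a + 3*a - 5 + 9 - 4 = 10*a^2 - 2*a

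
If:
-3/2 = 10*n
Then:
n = -3/20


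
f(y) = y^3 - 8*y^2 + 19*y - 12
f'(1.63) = 0.89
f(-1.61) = -67.50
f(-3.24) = -191.55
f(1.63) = 2.05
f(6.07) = 32.22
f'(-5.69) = 207.17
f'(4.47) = 7.42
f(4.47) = 2.40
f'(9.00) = 118.00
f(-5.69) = -563.34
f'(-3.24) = 102.33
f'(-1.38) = 46.79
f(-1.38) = -56.08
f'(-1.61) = 52.54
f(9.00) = 240.00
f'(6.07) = 32.41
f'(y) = 3*y^2 - 16*y + 19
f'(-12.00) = 643.00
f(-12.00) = -3120.00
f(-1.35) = -54.69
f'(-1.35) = 46.07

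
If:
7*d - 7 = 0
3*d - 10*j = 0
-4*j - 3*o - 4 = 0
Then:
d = 1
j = 3/10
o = -26/15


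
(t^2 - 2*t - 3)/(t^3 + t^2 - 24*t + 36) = (t + 1)/(t^2 + 4*t - 12)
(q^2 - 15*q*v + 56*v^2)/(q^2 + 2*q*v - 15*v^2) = (q^2 - 15*q*v + 56*v^2)/(q^2 + 2*q*v - 15*v^2)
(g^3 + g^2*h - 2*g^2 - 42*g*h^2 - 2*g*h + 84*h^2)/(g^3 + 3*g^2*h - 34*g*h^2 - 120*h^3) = (g^2 + 7*g*h - 2*g - 14*h)/(g^2 + 9*g*h + 20*h^2)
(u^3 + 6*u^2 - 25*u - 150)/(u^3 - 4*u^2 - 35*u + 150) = (u + 5)/(u - 5)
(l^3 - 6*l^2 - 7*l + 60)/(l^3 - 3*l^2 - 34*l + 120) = (l + 3)/(l + 6)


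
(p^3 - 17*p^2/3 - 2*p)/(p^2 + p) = (p^2 - 17*p/3 - 2)/(p + 1)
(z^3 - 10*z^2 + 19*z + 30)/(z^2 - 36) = (z^2 - 4*z - 5)/(z + 6)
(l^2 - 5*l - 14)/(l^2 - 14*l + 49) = (l + 2)/(l - 7)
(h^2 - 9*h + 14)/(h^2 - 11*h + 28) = (h - 2)/(h - 4)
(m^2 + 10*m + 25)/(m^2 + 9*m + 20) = (m + 5)/(m + 4)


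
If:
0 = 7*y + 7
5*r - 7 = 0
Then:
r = 7/5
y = -1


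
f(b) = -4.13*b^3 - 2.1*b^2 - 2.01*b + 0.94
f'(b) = -12.39*b^2 - 4.2*b - 2.01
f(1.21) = -11.88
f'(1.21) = -25.23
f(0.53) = -1.33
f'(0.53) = -7.72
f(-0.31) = 1.48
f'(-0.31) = -1.90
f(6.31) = -1132.98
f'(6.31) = -521.83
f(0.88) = -5.27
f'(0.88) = -15.30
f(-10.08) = 4037.74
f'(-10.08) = -1218.58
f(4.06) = -318.23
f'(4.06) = -223.29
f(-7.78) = 1834.33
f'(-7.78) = -719.28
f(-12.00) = 6859.30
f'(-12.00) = -1735.77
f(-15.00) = 13497.34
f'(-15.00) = -2726.76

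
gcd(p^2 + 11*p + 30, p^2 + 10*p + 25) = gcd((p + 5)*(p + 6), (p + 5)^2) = p + 5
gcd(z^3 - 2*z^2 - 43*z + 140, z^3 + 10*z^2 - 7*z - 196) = z^2 + 3*z - 28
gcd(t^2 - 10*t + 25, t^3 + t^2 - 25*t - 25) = t - 5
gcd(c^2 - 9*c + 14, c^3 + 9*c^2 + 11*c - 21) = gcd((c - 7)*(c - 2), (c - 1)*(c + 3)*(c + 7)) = 1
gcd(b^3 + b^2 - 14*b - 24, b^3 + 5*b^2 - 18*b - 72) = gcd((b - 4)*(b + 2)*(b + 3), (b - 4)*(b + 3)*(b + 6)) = b^2 - b - 12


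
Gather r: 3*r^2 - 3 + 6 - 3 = 3*r^2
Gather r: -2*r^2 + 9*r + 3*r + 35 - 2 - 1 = -2*r^2 + 12*r + 32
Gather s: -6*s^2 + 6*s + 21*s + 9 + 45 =-6*s^2 + 27*s + 54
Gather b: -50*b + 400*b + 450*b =800*b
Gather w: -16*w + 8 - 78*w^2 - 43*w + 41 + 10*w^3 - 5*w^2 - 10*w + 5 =10*w^3 - 83*w^2 - 69*w + 54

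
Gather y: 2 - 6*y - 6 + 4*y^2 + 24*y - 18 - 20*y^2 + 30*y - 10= -16*y^2 + 48*y - 32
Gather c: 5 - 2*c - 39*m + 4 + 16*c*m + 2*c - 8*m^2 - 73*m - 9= 16*c*m - 8*m^2 - 112*m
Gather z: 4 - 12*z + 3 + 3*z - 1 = 6 - 9*z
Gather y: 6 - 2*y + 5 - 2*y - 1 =10 - 4*y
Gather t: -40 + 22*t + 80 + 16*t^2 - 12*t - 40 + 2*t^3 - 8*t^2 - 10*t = 2*t^3 + 8*t^2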